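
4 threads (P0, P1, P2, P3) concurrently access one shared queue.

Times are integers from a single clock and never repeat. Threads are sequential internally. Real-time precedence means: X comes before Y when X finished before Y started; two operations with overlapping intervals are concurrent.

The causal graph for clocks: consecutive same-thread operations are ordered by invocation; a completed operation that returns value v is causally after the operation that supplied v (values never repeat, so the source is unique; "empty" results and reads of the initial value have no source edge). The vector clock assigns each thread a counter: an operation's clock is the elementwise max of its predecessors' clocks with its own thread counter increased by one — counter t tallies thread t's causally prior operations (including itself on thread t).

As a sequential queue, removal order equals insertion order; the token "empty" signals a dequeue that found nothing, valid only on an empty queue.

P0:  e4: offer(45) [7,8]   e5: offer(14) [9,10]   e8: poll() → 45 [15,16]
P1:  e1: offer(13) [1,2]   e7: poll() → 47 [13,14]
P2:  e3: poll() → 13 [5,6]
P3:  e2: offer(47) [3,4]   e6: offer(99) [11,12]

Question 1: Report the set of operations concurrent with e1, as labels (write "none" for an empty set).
Answer: none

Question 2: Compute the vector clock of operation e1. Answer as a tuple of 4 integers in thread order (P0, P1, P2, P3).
Answer: (0, 1, 0, 0)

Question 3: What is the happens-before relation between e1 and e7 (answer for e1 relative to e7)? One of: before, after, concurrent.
Answer: before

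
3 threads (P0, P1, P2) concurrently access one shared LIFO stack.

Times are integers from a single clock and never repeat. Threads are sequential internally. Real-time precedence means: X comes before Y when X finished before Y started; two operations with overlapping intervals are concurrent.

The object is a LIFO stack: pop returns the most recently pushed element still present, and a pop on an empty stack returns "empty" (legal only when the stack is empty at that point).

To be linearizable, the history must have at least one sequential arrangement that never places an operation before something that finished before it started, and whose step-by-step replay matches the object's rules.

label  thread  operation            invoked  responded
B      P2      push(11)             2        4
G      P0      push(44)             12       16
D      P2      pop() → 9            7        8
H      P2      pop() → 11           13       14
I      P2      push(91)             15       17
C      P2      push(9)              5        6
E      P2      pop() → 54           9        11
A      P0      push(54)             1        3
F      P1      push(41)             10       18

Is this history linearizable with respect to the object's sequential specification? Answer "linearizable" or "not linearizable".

linearizable

witness order: B, A, C, D, E, H, F, G, I
after step 1 (B push(11)): stack <11>
after step 2 (A push(54)): stack <11,54>
after step 3 (C push(9)): stack <11,54,9>
after step 4 (D pop() → 9): stack <11,54>
after step 5 (E pop() → 54): stack <11>
after step 6 (H pop() → 11): stack <>
after step 7 (F push(41)): stack <41>
after step 8 (G push(44)): stack <41,44>
after step 9 (I push(91)): stack <41,44,91>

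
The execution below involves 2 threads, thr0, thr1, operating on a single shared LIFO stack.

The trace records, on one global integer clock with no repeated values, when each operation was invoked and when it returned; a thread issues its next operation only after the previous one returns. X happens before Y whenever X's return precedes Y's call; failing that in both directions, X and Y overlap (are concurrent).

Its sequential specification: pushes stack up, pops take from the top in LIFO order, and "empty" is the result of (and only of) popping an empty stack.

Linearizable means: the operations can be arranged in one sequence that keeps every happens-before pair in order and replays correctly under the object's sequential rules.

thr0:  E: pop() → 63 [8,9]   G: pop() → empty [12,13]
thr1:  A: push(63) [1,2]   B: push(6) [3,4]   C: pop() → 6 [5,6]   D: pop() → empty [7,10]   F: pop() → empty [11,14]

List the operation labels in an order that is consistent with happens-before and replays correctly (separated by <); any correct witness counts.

step 1: A push(63) — stack <63>
step 2: B push(6) — stack <63,6>
step 3: C pop() → 6 — stack <63>
step 4: E pop() → 63 — stack <>
step 5: D pop() → empty — stack <>
step 6: F pop() → empty — stack <>
step 7: G pop() → empty — stack <>

A < B < C < E < D < F < G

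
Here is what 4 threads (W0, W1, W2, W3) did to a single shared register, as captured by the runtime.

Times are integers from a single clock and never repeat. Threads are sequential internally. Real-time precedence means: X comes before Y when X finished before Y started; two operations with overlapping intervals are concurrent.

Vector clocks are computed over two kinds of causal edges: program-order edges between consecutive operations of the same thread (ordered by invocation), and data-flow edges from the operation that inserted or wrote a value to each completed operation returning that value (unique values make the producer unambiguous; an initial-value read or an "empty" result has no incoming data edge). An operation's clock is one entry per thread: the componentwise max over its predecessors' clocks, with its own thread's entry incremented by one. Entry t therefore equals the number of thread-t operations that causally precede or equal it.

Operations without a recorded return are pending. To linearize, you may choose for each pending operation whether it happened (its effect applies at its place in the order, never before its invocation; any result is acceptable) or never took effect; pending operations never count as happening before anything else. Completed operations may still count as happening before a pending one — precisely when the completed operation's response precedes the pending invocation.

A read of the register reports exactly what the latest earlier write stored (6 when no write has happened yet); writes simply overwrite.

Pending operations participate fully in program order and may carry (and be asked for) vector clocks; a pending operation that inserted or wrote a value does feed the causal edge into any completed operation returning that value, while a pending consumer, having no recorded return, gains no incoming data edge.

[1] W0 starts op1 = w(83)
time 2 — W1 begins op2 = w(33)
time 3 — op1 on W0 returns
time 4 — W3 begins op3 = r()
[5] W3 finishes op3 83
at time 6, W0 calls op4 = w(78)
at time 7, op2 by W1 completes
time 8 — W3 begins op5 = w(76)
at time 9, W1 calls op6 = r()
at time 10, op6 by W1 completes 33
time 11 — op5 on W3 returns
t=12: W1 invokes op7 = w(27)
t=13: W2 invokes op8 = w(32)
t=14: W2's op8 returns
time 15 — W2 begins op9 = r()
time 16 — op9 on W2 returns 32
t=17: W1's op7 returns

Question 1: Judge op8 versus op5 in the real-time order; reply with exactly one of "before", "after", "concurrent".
after

op8 spans [13,14], op5 spans [8,11]
resp(op5)=11 < inv(op8)=13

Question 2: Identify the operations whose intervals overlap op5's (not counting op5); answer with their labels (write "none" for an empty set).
op4, op6

op5 spans [8,11]; an op avoiding the whole window 8..11 is ordered, any other is concurrent
op1 [1,3]: before
op2 [2,7]: before
op3 [4,5]: before
op4 [6,…): concurrent
op6 [9,10]: concurrent
op7 [12,17]: after
op8 [13,14]: after
op9 [15,16]: after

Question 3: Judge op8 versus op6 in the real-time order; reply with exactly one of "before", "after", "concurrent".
after

op8 spans [13,14], op6 spans [9,10]
resp(op6)=10 < inv(op8)=13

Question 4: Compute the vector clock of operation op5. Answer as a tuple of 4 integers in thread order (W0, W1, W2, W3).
(1, 0, 0, 2)

VC(op8, invoked at 13): no causal predecessors; +1 on W2 → (0, 0, 1, 0)
VC(op2, invoked at 2): no causal predecessors; +1 on W1 → (0, 1, 0, 0)
VC(op1, invoked at 1): no causal predecessors; +1 on W0 → (1, 0, 0, 0)
op9, invoked 15, takes VC(op8)=(0, 0, 1, 0) under max, adds 1 for W2 → (0, 0, 2, 0)
op6, invoked 9, takes VC(op2)=(0, 1, 0, 0) under max, adds 1 for W1 → (0, 2, 0, 0)
op3, invoked 4, takes VC(op1)=(1, 0, 0, 0) under max, adds 1 for W3 → (1, 0, 0, 1)
op4, invoked 6, takes VC(op1)=(1, 0, 0, 0) under max, adds 1 for W0 → (2, 0, 0, 0)
op7, invoked 12, takes VC(op6)=(0, 2, 0, 0) under max, adds 1 for W1 → (0, 3, 0, 0)
op5, invoked 8, takes VC(op3)=(1, 0, 0, 1) under max, adds 1 for W3 → (1, 0, 0, 2)
target: VC(op5) = (1, 0, 0, 2)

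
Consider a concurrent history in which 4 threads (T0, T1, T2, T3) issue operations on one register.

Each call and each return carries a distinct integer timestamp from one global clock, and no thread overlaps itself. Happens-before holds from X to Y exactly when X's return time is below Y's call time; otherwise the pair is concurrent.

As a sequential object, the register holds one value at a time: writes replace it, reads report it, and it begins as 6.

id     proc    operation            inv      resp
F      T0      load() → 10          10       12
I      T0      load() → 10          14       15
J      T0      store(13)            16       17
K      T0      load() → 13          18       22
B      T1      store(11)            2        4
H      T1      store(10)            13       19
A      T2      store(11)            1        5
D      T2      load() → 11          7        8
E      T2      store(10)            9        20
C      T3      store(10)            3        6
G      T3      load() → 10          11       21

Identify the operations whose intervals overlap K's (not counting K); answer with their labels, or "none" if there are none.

E, G, H

K runs from 18 to 22; window-overlapping ops are concurrent
A [1,5]: before
B [2,4]: before
C [3,6]: before
D [7,8]: before
E [9,20]: concurrent
F [10,12]: before
G [11,21]: concurrent
H [13,19]: concurrent
I [14,15]: before
J [16,17]: before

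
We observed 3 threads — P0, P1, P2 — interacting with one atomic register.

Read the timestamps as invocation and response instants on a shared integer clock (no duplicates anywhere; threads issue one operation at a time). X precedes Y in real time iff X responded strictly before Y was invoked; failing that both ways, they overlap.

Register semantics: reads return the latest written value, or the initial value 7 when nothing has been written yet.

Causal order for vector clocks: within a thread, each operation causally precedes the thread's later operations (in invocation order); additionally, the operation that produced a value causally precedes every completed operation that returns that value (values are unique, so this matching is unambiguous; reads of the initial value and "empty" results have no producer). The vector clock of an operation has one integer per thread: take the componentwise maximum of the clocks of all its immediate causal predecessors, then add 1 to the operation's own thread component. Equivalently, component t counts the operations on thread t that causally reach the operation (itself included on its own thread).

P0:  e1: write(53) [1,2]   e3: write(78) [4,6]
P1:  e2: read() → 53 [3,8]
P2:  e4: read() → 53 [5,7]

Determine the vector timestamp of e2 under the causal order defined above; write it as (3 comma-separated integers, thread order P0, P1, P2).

invoked at 1, e1 has no predecessors; its own P0 bump gives (1, 0, 0)
merge at e4 (invoked 5): VC(e1)=(1, 0, 0), own-thread bump on P2 → (1, 0, 1)
merge at e2 (invoked 3): VC(e1)=(1, 0, 0), own-thread bump on P1 → (1, 1, 0)
merge at e3 (invoked 4): VC(e1)=(1, 0, 0), own-thread bump on P0 → (2, 0, 0)
target: VC(e2) = (1, 1, 0)

(1, 1, 0)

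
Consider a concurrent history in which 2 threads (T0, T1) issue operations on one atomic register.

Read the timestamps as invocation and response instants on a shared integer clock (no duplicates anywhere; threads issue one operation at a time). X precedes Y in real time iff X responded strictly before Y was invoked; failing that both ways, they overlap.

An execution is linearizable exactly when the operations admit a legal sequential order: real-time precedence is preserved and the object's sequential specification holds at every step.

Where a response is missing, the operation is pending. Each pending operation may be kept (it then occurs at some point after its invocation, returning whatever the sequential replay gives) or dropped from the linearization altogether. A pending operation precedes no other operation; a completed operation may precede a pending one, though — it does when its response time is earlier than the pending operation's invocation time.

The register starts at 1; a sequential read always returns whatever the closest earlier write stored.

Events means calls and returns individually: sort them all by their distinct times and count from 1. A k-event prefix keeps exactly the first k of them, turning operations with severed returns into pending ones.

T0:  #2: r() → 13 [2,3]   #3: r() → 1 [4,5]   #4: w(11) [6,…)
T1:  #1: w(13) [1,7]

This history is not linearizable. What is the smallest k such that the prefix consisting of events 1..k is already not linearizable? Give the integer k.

5

events 1..4 are linearizable, e.g. via #1, #2:
after step 1 (#1 w(13) (pending, included)): value 13
after step 2 (#2 r() → 13): value 13
event 5 — #3's response, time 5 — after it, nothing linearizes
including or dropping the 1 pending operation (#1) in any combination fails
take #2, #3 (pending dropped): step 1 already fails, because #2 r() → 13 cannot occur there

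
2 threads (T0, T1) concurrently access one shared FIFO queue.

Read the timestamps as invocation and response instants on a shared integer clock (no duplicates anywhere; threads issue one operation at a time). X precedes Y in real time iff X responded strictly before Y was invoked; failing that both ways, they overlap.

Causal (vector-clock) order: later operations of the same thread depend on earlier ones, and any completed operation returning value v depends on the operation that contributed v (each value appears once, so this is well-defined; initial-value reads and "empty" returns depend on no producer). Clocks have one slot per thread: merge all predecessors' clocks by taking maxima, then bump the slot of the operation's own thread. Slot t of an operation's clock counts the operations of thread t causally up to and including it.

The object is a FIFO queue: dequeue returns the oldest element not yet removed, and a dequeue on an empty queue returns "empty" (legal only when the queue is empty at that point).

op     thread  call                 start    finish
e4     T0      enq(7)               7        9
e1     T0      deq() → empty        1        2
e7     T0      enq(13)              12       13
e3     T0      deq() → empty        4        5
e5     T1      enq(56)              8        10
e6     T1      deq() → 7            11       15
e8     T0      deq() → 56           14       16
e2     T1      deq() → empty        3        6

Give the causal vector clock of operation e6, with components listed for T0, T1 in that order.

(3, 3)

e2 (invocation 3): nothing precedes it; T1's component alone gives (0, 1)
e1 (invocation 1): nothing precedes it; T0's component alone gives (1, 0)
from VC(e2)=(0, 1), e5 (invoked 8) maxes components and bumps T1 → (0, 2)
from VC(e1)=(1, 0), e3 (invoked 4) maxes components and bumps T0 → (2, 0)
from VC(e3)=(2, 0), e4 (invoked 7) maxes components and bumps T0 → (3, 0)
from VC(e4)=(3, 0), e7 (invoked 12) maxes components and bumps T0 → (4, 0)
from VC(e4)=(3, 0), VC(e5)=(0, 2), e6 (invoked 11) maxes components and bumps T1 → (3, 3)
from VC(e5)=(0, 2), VC(e7)=(4, 0), e8 (invoked 14) maxes components and bumps T0 → (5, 2)
target: VC(e6) = (3, 3)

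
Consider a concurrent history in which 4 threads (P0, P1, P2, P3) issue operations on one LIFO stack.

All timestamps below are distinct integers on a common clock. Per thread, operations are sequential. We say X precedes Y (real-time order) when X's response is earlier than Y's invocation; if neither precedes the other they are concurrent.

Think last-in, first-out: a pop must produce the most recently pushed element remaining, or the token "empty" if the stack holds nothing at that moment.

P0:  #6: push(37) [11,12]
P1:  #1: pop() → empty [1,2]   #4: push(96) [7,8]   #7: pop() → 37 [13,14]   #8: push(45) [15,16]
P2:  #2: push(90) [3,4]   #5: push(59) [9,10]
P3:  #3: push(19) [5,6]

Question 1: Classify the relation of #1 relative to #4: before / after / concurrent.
before

#1 spans [1,2], #4 spans [7,8]
resp(#1)=2 < inv(#4)=7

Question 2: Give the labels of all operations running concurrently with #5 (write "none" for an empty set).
none

#5 runs from 9 to 10; window-overlapping ops are concurrent
#1 [1,2]: before
#2 [3,4]: before
#3 [5,6]: before
#4 [7,8]: before
#6 [11,12]: after
#7 [13,14]: after
#8 [15,16]: after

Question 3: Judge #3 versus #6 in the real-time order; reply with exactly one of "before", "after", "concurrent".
before

#3 spans [5,6], #6 spans [11,12]
resp(#3)=6 < inv(#6)=11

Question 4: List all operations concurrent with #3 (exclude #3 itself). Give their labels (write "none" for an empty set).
none

overlap test against #3 [5,6]: concurrent iff the interval meets 5..6
#1 [1,2]: before
#2 [3,4]: before
#4 [7,8]: after
#5 [9,10]: after
#6 [11,12]: after
#7 [13,14]: after
#8 [15,16]: after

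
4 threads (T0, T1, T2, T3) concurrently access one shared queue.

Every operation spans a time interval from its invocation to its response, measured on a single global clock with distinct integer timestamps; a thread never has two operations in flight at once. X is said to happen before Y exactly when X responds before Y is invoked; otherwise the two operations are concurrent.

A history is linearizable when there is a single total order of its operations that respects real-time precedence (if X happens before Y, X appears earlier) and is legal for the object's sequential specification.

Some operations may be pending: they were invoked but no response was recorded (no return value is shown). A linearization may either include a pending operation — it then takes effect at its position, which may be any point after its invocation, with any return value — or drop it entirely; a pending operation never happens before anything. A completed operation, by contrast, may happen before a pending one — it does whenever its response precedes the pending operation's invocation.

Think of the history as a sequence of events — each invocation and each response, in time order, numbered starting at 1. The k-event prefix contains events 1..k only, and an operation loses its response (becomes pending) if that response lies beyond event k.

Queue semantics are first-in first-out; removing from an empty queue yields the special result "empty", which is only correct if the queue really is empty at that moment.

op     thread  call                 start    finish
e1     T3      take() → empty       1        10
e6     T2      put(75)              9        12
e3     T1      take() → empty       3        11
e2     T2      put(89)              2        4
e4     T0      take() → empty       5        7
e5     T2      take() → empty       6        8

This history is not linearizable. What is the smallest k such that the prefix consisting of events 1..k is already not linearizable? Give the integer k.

events 1..10 are still linearizable — one witness is e1, e2, e3, e4, e5:
step 1: e1 take() → empty — queue <>
step 2: e2 put(89) — queue <89>
step 3: e3 take() (pending, included) — queue <>
step 4: e4 take() → empty — queue <>
step 5: e5 take() → empty — queue <>
once event 11 joins (e3's response, time 11), exhaustive search finds no witness
including or dropping the 1 pending operation (e6) in any combination fails
one such order, e1, e2, e3, e4, e5 (pending dropped), breaks at step 3 where e3 take() → empty is illegal
one such order, e1, e2, e3, e5, e4 (pending dropped), breaks at step 3 where e3 take() → empty is illegal

11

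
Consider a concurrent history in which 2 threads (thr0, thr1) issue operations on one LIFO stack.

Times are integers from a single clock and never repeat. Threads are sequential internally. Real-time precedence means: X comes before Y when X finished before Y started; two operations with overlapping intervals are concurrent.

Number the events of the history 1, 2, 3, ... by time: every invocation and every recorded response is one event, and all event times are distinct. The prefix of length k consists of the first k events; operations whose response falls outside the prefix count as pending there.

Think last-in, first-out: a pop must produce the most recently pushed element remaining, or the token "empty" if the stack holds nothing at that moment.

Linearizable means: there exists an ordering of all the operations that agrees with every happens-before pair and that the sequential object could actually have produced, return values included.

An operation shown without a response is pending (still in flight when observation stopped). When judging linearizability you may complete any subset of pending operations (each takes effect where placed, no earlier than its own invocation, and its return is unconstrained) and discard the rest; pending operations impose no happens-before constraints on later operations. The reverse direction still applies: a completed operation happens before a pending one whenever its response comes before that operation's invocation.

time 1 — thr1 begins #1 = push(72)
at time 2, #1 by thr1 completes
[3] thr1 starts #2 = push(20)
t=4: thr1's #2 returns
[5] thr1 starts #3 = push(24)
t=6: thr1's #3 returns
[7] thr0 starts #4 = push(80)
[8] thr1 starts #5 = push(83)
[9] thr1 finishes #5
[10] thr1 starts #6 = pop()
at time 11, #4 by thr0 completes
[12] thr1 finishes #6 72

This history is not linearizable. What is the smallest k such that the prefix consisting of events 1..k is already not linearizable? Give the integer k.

events 1..11 are linearizable; a witness order is #1, #2, #3, #4, #5:
step 1: #1 push(72) — stack <72>
step 2: #2 push(20) — stack <72,20>
step 3: #3 push(24) — stack <72,20,24>
step 4: #4 push(80) — stack <72,20,24,80>
step 5: #5 push(83) — stack <72,20,24,80,83>
event 12 — #6's response, time 12 — after it, nothing linearizes
one such order, #1, #2, #3, #4, #5, #6, breaks at step 6 where #6 pop() → 72 is illegal
one such order, #1, #2, #3, #5, #4, #6, breaks at step 6 where #6 pop() → 72 is illegal

12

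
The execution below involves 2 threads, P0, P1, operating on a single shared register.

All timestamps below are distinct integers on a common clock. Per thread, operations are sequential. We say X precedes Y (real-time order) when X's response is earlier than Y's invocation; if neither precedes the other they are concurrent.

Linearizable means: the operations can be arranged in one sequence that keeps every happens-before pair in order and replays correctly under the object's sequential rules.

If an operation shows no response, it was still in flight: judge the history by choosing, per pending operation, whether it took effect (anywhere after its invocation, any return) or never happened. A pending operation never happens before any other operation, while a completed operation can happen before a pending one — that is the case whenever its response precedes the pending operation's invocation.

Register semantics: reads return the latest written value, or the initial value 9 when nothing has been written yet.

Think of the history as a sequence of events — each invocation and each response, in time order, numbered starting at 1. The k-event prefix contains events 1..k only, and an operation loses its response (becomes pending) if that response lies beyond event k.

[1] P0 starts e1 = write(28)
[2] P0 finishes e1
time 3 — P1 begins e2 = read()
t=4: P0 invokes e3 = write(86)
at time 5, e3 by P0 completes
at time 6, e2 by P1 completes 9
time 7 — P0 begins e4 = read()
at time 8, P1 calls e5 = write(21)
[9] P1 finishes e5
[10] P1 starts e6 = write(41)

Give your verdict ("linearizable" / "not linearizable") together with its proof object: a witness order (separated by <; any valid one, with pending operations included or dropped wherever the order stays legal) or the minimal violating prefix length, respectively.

already the first 6 events (up to e2's response at time 6) admit no linearization; the first 5 still do
checked exhaustively: 2 real-time-consistent orders of 3 completed operations, zero legal register replays
take e1, e2, e3: step 2 already fails, because e2 read() → 9 cannot occur there
take e1, e3, e2: step 3 already fails, because e2 read() → 9 cannot occur there

not linearizable — minimal violating prefix: 6 events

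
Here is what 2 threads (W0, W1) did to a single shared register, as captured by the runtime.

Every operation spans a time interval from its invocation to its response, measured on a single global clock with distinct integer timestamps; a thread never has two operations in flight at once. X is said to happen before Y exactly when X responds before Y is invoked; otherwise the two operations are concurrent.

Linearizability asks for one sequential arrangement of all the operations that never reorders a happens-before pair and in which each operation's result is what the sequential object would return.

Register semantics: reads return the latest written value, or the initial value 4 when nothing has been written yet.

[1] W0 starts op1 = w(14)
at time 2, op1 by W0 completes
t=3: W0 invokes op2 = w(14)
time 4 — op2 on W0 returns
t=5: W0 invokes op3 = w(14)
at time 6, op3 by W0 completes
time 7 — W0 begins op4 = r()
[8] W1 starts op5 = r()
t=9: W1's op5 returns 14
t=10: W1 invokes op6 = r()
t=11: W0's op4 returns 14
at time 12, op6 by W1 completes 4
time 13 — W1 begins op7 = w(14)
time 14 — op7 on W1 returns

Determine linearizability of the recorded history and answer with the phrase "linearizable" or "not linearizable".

not linearizable

events 1..11 are fine; event 12 — the response of op6 at time 12 — makes the prefix non-linearizable
real-time-consistent orders of the 6 completed operations: 3 — all fail the register replay
sample order op1, op2, op3, op4, op5, op6 stalls at step 6 — op6 r() → 4 has no legal effect
sample order op1, op2, op3, op5, op4, op6 stalls at step 6 — op6 r() → 4 has no legal effect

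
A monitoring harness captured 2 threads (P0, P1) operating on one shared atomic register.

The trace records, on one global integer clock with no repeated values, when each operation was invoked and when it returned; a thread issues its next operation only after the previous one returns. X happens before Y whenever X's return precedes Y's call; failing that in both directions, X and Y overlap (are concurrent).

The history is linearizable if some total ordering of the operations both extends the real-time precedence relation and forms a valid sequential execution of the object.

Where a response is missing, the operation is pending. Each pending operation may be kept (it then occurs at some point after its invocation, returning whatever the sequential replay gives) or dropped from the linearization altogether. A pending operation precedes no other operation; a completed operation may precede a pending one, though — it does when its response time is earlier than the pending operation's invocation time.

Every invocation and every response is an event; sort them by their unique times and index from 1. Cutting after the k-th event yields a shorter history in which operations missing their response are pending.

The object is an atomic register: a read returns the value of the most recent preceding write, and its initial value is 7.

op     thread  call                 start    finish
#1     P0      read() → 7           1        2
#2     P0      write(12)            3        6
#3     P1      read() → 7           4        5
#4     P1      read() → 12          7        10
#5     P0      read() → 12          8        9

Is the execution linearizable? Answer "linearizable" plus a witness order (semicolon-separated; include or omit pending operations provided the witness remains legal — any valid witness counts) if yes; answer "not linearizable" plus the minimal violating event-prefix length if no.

linearizable — witness: #1; #3; #2; #4; #5

after step 1 (#1 read() → 7): value 7
after step 2 (#3 read() → 7): value 7
after step 3 (#2 write(12)): value 12
after step 4 (#4 read() → 12): value 12
after step 5 (#5 read() → 12): value 12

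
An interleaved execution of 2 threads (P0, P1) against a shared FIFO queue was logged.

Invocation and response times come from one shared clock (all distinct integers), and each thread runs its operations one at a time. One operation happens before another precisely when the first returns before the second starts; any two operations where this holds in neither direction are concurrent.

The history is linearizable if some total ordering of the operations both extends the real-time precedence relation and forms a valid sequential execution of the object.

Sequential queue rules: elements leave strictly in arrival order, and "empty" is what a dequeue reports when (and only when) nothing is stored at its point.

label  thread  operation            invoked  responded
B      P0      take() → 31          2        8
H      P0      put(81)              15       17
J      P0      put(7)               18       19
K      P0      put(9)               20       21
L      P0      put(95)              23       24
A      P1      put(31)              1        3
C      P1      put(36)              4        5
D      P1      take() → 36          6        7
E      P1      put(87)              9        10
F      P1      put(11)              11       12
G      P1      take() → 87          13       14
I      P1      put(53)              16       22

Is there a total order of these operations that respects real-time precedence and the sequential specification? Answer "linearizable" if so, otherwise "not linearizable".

one valid linearization: A, B, C, D, E, F, G, H, I, J, K, L
step 1: A put(31) — queue <31>
step 2: B take() → 31 — queue <>
step 3: C put(36) — queue <36>
step 4: D take() → 36 — queue <>
step 5: E put(87) — queue <87>
step 6: F put(11) — queue <87,11>
step 7: G take() → 87 — queue <11>
step 8: H put(81) — queue <11,81>
step 9: I put(53) — queue <11,81,53>
step 10: J put(7) — queue <11,81,53,7>
step 11: K put(9) — queue <11,81,53,7,9>
step 12: L put(95) — queue <11,81,53,7,9,95>

linearizable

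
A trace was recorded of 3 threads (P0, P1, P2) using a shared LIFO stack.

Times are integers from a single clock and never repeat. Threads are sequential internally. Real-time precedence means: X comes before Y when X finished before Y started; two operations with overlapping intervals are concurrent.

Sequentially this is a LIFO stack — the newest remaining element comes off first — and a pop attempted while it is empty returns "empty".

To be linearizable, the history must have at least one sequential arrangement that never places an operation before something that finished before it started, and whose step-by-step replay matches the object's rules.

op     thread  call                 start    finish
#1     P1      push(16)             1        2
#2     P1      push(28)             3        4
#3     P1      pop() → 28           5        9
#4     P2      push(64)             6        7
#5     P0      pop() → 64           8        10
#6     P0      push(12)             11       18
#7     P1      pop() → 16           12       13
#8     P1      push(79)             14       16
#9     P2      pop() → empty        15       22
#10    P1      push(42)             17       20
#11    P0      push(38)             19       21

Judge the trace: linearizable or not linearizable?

a witness: #1, #2, #3, #4, #5, #7, #9, #6, #8, #10, #11
step 1: #1 push(16) — stack <16>
step 2: #2 push(28) — stack <16,28>
step 3: #3 pop() → 28 — stack <16>
step 4: #4 push(64) — stack <16,64>
step 5: #5 pop() → 64 — stack <16>
step 6: #7 pop() → 16 — stack <>
step 7: #9 pop() → empty — stack <>
step 8: #6 push(12) — stack <12>
step 9: #8 push(79) — stack <12,79>
step 10: #10 push(42) — stack <12,79,42>
step 11: #11 push(38) — stack <12,79,42,38>

linearizable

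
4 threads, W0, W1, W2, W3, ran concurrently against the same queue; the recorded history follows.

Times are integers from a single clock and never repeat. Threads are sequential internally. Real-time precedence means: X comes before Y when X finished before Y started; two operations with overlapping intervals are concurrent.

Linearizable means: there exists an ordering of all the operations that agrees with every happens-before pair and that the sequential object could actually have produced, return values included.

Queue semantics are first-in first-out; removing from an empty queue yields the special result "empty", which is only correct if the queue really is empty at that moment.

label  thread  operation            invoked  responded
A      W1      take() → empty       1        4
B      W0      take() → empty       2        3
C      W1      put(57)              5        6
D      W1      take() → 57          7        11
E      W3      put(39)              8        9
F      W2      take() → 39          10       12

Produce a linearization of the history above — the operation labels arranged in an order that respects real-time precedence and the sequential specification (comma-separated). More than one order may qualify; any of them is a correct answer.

step 1: A take() → empty — queue <>
step 2: B take() → empty — queue <>
step 3: C put(57) — queue <57>
step 4: D take() → 57 — queue <>
step 5: E put(39) — queue <39>
step 6: F take() → 39 — queue <>

A, B, C, D, E, F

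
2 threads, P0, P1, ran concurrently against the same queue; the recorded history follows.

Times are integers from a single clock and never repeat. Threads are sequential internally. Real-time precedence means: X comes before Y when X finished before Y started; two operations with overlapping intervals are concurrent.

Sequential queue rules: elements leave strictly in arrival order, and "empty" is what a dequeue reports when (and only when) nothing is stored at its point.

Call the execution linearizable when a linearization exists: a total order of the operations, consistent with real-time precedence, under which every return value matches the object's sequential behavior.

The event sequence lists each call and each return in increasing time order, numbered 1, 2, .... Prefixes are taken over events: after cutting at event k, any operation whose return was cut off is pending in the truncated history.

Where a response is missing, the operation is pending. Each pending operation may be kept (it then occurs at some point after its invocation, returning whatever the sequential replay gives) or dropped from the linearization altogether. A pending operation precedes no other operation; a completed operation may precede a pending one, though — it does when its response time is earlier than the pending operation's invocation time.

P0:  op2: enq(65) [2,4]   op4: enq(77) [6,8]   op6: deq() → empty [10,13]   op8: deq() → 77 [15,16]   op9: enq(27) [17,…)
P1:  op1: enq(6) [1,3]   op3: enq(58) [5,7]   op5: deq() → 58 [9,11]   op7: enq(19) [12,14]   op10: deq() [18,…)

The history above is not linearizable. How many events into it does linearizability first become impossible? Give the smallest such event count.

11

events 1..10 are linearizable, e.g. via op1, op2, op3, op4:
step 1: op1 enq(6) — queue <6>
step 2: op2 enq(65) — queue <6,65>
step 3: op3 enq(58) — queue <6,65,58>
step 4: op4 enq(77) — queue <6,65,58,77>
include event 11 — op5 responding at 11 — and every candidate order breaks
no completion choice of the 1 pending operation (op6) rescues it — every subset was tried
for example op1, op2, op3, op4, op5 (pending dropped) fails at step 5: op5 deq() → 58 is not legal there
for example op1, op2, op4, op3, op5 (pending dropped) fails at step 5: op5 deq() → 58 is not legal there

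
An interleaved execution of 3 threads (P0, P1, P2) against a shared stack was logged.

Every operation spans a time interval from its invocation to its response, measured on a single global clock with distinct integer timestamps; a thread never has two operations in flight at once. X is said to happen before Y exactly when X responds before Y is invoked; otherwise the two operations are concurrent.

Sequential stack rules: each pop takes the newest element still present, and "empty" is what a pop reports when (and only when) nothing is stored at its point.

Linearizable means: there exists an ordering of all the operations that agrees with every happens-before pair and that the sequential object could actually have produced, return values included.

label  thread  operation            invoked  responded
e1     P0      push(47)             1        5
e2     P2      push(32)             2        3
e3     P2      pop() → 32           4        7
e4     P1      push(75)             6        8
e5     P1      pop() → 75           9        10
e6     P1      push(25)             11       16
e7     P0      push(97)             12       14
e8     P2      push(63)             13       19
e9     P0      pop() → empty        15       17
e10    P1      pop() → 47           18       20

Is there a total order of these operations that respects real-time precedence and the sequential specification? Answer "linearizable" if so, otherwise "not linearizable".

already the first 17 events (up to e9's response at time 17) admit no linearization; the first 16 still do
real-time-consistent orders of the 8 completed operations: 15 — all fail the stack replay
completion choices over the 1 pending operation (e8) were checked; none helps
take e1, e2, e3, e4, e5, e6, e7, e9 (pending dropped): step 8 already fails, because e9 pop() → empty cannot occur there
take e1, e2, e3, e4, e5, e7, e6, e9 (pending dropped): step 8 already fails, because e9 pop() → empty cannot occur there

not linearizable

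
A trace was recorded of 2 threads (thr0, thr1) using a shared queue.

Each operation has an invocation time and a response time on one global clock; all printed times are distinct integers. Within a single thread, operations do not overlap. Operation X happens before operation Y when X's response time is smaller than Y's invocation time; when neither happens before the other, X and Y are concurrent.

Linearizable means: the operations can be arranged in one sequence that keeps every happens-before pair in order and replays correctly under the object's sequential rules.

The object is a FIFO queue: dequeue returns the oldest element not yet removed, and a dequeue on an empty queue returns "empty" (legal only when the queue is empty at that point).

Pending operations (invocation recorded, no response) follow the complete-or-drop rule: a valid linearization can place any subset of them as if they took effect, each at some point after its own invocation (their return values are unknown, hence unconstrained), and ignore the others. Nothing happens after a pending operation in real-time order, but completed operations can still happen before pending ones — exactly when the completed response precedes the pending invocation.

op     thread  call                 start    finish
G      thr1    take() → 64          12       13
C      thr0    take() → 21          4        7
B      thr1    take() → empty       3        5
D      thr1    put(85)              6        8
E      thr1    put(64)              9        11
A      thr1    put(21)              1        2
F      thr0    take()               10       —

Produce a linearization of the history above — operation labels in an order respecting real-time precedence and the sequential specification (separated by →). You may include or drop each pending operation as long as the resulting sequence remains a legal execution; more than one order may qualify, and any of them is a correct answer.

A → C → B → D → E → F → G

after step 1 (A put(21)): queue <21>
after step 2 (C take() → 21): queue <>
after step 3 (B take() → empty): queue <>
after step 4 (D put(85)): queue <85>
after step 5 (E put(64)): queue <85,64>
after step 6 (F take() (pending, included)): queue <64>
after step 7 (G take() → 64): queue <>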